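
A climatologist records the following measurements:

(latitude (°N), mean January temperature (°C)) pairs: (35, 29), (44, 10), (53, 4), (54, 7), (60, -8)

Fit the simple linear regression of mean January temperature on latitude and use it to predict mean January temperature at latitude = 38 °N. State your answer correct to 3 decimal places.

23.070

n = 5, Σx = 246, Σy = 42, Σxy = 1565, Σx² = 12486
Sxx = Σx² − (Σx)²/n = 12486 − 12103.2 = 382.8
Sxy = Σxy − (Σx)(Σy)/n = 1565 − 2066.4 = -501.4
b = Sxy/Sxx = -501.4/382.8 = -1.309822
a = ȳ − b·x̄ = 8.4 − (-1.309822)·49.2 = 72.843260
ŷ(38) = a + b·38 = 72.843260 + (-1.309822)·38 = 23.070010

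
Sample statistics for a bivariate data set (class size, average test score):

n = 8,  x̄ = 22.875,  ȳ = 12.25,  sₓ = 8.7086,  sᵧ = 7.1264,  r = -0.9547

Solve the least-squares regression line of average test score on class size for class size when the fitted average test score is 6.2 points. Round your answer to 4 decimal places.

30.6190

b = r · sᵧ/sₓ = -0.9547 · 7.1264/8.7086 = -0.781248
a = ȳ − b·x̄ = 12.25 − (-0.781248)·22.875 = 30.121042
Set a + b·x = 6.2: x = (6.2 − 30.121042) / (-0.781248) = 30.619022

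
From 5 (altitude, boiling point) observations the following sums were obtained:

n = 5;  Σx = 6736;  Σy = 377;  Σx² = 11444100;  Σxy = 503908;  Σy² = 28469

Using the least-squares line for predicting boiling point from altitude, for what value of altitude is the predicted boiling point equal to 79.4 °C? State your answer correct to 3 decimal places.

-1030.244

Sxx = Σx² − (Σx)²/n = 11444100 − 9074739.2 = 2369360.8
Sxy = Σxy − (Σx)(Σy)/n = 503908 − 507894.4 = -3986.4
b = Sxy/Sxx = -3986.4/2369360.8 = -0.001682
a = ȳ − b·x̄ = 75.4 − (-0.001682)·1347.2 = 77.666636
Set a + b·x = 79.4: x = (79.4 − 77.666636) / (-0.001682) = -1030.244110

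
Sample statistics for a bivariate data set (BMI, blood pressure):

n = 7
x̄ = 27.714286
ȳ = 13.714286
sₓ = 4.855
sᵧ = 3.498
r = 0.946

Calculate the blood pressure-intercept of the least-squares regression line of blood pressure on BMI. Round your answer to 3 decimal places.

b = r · sᵧ/sₓ = 0.946 · 3.498/4.855 = 0.681588
a = ȳ − b·x̄ = 13.714286 − 0.681588·27.714286 = -5.175429

-5.175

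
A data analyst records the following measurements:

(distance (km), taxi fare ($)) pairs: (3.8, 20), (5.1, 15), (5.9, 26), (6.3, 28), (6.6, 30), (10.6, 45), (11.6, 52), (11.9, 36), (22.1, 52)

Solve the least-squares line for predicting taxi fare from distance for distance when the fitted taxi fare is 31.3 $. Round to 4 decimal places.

8.0772

n = 9, Σx = 83.9, Σy = 304, Σxy = 3338.1, Σx² = 1035.45
Sxx = Σx² − (Σx)²/n = 1035.45 − 782.134444 = 253.315556
Sxy = Σxy − (Σx)(Σy)/n = 3338.1 − 2833.955556 = 504.144444
b = Sxy/Sxx = 504.144444/253.315556 = 1.990184
a = ȳ − b·x̄ = 33.777778 − 1.990184·9.322222 = 15.224845
Set a + b·x = 31.3: x = (31.3 − 15.224845) / 1.990184 = 8.077223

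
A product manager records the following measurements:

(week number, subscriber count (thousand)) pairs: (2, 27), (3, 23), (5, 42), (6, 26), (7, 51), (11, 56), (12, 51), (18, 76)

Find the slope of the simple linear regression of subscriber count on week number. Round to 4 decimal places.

3.1300

n = 8, Σx = 64, Σy = 352, Σxy = 3442, Σx² = 712
Sxx = Σx² − (Σx)²/n = 712 − 512 = 200
Sxy = Σxy − (Σx)(Σy)/n = 3442 − 2816 = 626
b = Sxy/Sxx = 626/200 = 3.13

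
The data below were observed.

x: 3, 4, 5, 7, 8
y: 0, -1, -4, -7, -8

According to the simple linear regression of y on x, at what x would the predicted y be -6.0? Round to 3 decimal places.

n = 5, Σx = 27, Σy = -20, Σxy = -137, Σx² = 163
Sxx = Σx² − (Σx)²/n = 163 − 145.8 = 17.2
Sxy = Σxy − (Σx)(Σy)/n = -137 − (-108) = -29
b = Sxy/Sxx = -29/17.2 = -1.686047
a = ȳ − b·x̄ = -4 − (-1.686047)·5.4 = 5.104651
Set a + b·x = -6.0: x = (-6.0 − 5.104651) / (-1.686047) = 6.586207

6.586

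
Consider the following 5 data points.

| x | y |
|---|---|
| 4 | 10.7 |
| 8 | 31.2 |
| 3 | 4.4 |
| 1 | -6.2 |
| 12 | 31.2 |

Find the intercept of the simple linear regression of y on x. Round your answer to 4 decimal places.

-5.6534

n = 5, Σx = 28, Σy = 71.3, Σxy = 673.8, Σx² = 234
Sxx = Σx² − (Σx)²/n = 234 − 156.8 = 77.2
Sxy = Σxy − (Σx)(Σy)/n = 673.8 − 399.28 = 274.52
b = Sxy/Sxx = 274.52/77.2 = 3.555959
a = ȳ − b·x̄ = 14.26 − 3.555959·5.6 = -5.653368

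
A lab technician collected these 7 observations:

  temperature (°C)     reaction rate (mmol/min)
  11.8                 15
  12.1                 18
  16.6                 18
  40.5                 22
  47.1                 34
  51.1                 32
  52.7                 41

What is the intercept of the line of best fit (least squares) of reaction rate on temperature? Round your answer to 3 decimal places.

9.838

n = 7, Σx = 231.9, Σy = 180, Σxy = 6981.9, Σx² = 9808.37
Sxx = Σx² − (Σx)²/n = 9808.37 − 7682.515714 = 2125.854286
Sxy = Σxy − (Σx)(Σy)/n = 6981.9 − 5963.142857 = 1018.757143
b = Sxy/Sxx = 1018.757143/2125.854286 = 0.479222
a = ȳ − b·x̄ = 25.714286 − 0.479222·33.128571 = 9.838330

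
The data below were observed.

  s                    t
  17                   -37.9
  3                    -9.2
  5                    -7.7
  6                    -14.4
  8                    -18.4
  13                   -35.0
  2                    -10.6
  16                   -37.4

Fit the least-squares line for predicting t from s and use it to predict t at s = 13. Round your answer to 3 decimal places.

n = 8, Σx = 70, Σy = -170.6, Σxy = -2018.6, Σx² = 852
Sxx = Σx² − (Σx)²/n = 852 − 612.5 = 239.5
Sxy = Σxy − (Σx)(Σy)/n = -2018.6 − (-1492.75) = -525.85
b = Sxy/Sxx = -525.85/239.5 = -2.195616
a = ȳ − b·x̄ = -21.325 − (-2.195616)·8.75 = -2.113361
ŷ(13) = a + b·13 = -2.113361 + (-2.195616)·13 = -30.656367

-30.656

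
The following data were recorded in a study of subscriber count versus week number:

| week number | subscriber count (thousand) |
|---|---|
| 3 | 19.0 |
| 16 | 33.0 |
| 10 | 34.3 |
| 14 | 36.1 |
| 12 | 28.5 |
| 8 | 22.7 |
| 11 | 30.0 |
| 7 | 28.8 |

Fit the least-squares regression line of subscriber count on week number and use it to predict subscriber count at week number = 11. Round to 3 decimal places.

30.048

n = 8, Σx = 81, Σy = 232.4, Σxy = 2488.6, Σx² = 939
Sxx = Σx² − (Σx)²/n = 939 − 820.125 = 118.875
Sxy = Σxy − (Σx)(Σy)/n = 2488.6 − 2353.05 = 135.55
b = Sxy/Sxx = 135.55/118.875 = 1.140273
a = ȳ − b·x̄ = 29.05 − 1.140273·10.125 = 17.504732
ŷ(11) = a + b·11 = 17.504732 + 1.140273·11 = 30.047739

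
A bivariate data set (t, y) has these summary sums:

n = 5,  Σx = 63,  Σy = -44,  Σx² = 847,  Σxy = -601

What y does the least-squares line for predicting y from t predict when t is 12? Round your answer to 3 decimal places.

-8.274

Sxx = Σx² − (Σx)²/n = 847 − 793.8 = 53.2
Sxy = Σxy − (Σx)(Σy)/n = -601 − (-554.4) = -46.6
b = Sxy/Sxx = -46.6/53.2 = -0.875940
a = ȳ − b·x̄ = -8.8 − (-0.875940)·12.6 = 2.236842
ŷ(12) = a + b·12 = 2.236842 + (-0.875940)·12 = -8.274436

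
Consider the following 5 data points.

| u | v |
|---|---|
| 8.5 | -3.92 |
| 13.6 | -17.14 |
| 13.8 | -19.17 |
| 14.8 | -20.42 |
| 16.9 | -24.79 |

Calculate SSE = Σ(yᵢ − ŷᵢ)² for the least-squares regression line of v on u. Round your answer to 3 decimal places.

2.858

n = 5, Σx = 67.6, Σy = -85.44, Σxy = -1252.137, Σx² = 952.3, Σy² = 1708.1554
Sxx = Σx² − (Σx)²/n = 952.3 − 913.952 = 38.348
Sxy = Σxy − (Σx)(Σy)/n = -1252.137 − (-1155.1488) = -96.9882
Syy = Σy² − (Σy)²/n = 1708.1554 − 1459.99872 = 248.15668
b = Sxy/Sxx = -96.9882/38.348 = -2.529159
SSE = Syy − b·Sxy = 248.15668 − (-2.529159)·(-96.9882) = 2.858074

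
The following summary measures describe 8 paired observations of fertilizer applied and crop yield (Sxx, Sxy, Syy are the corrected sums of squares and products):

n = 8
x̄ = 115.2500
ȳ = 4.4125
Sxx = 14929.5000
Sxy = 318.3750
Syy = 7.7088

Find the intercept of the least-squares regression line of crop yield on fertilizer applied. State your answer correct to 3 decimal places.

b = Sxy/Sxx = 318.375/14929.5 = 0.021325
a = ȳ − b·x̄ = 4.4125 − 0.021325·115.25 = 1.954767

1.955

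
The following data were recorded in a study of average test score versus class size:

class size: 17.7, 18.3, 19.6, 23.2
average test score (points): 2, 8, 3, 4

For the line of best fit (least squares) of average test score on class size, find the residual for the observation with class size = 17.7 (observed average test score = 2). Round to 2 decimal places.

-2.41

n = 4, Σx = 78.8, Σy = 17, Σxy = 333.4, Σx² = 1570.58
Sxx = Σx² − (Σx)²/n = 1570.58 − 1552.36 = 18.22
Sxy = Σxy − (Σx)(Σy)/n = 333.4 − 334.9 = -1.5
b = Sxy/Sxx = -1.5/18.22 = -0.082327
a = ȳ − b·x̄ = 4.25 − (-0.082327)·19.7 = 5.871844
ŷ(17.7) = 5.871844 + (-0.082327)·17.7 = 4.414654
residual = y − ŷ = 2 − 4.414654 = -2.414654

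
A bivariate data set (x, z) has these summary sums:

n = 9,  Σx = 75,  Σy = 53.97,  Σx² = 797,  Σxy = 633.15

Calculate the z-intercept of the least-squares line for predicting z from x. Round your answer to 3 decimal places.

-2.889

Sxx = Σx² − (Σx)²/n = 797 − 625 = 172
Sxy = Σxy − (Σx)(Σy)/n = 633.15 − 449.75 = 183.4
b = Sxy/Sxx = 183.4/172 = 1.066279
a = ȳ − b·x̄ = 5.996667 − 1.066279·8.333333 = -2.888992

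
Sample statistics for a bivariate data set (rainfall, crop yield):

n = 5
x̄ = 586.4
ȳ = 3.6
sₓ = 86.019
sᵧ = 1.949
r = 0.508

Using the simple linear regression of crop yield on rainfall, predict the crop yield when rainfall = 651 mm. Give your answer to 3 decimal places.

b = r · sᵧ/sₓ = 0.508 · 1.949/86.019 = 0.011510
a = ȳ − b·x̄ = 3.6 − 0.011510·586.4 = -3.149555
ŷ(651) = a + b·651 = -3.149555 + 0.011510·651 = 4.343556

4.344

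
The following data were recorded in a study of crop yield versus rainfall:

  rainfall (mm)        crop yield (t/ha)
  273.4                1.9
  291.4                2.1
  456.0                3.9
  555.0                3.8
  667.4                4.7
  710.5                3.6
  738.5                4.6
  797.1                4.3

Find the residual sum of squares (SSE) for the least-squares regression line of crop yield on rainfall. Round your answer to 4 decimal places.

1.9019

n = 8, Σx = 4489.3, Σy = 28.9, Σxy = 17538.01, Σx² = 2806606.19, Σy² = 112.37
Sxx = Σx² − (Σx)²/n = 2806606.19 − 2519226.81125 = 287379.37875
Sxy = Σxy − (Σx)(Σy)/n = 17538.01 − 16217.59625 = 1320.41375
Syy = Σy² − (Σy)²/n = 112.37 − 104.40125 = 7.96875
b = Sxy/Sxx = 1320.41375/287379.37875 = 0.004595
SSE = Syy − b·Sxy = 7.96875 − 0.004595·1320.41375 = 1.901883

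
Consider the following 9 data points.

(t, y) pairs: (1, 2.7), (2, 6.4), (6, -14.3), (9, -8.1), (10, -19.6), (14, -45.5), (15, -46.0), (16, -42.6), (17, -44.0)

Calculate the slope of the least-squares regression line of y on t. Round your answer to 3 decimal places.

n = 9, Σx = 90, Σy = -211, Σxy = -3095.8, Σx² = 1188
Sxx = Σx² − (Σx)²/n = 1188 − 900 = 288
Sxy = Σxy − (Σx)(Σy)/n = -3095.8 − (-2110) = -985.8
b = Sxy/Sxx = -985.8/288 = -3.422917

-3.423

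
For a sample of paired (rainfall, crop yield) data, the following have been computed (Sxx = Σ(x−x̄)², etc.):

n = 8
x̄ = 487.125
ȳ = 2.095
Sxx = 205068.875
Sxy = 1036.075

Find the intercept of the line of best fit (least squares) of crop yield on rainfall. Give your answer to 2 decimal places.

-0.37

b = Sxy/Sxx = 1036.075/205068.875 = 0.005052
a = ȳ − b·x̄ = 2.095 − 0.005052·487.125 = -0.366115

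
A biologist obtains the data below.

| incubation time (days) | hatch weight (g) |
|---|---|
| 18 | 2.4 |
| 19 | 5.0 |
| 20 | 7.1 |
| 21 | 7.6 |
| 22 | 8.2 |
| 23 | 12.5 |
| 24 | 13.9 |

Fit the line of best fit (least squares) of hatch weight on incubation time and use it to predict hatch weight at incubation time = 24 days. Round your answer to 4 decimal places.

n = 7, Σx = 147, Σy = 56.7, Σxy = 1241.3, Σx² = 3115
Sxx = Σx² − (Σx)²/n = 3115 − 3087 = 28
Sxy = Σxy − (Σx)(Σy)/n = 1241.3 − 1190.7 = 50.6
b = Sxy/Sxx = 50.6/28 = 1.807143
a = ȳ − b·x̄ = 8.1 − 1.807143·21 = -29.85
ŷ(24) = a + b·24 = -29.85 + 1.807143·24 = 13.521429

13.5214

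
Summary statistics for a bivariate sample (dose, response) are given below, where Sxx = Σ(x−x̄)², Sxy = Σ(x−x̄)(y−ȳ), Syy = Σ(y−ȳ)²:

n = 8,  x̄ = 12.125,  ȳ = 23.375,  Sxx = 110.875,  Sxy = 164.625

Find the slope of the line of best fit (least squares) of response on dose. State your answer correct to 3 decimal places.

b = Sxy/Sxx = 164.625/110.875 = 1.484780

1.485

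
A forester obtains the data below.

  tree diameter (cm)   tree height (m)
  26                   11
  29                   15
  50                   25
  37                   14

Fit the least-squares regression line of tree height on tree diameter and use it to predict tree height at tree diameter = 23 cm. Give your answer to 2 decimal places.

9.67

n = 4, Σx = 142, Σy = 65, Σxy = 2489, Σx² = 5386
Sxx = Σx² − (Σx)²/n = 5386 − 5041 = 345
Sxy = Σxy − (Σx)(Σy)/n = 2489 − 2307.5 = 181.5
b = Sxy/Sxx = 181.5/345 = 0.526087
a = ȳ − b·x̄ = 16.25 − 0.526087·35.5 = -2.426087
ŷ(23) = a + b·23 = -2.426087 + 0.526087·23 = 9.673913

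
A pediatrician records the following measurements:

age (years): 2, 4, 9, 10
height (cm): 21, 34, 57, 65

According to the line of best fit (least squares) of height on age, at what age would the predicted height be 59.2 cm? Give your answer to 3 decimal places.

n = 4, Σx = 25, Σy = 177, Σxy = 1341, Σx² = 201
Sxx = Σx² − (Σx)²/n = 201 − 156.25 = 44.75
Sxy = Σxy − (Σx)(Σy)/n = 1341 − 1106.25 = 234.75
b = Sxy/Sxx = 234.75/44.75 = 5.245810
a = ȳ − b·x̄ = 44.25 − 5.245810·6.25 = 11.463687
Set a + b·x = 59.2: x = (59.2 − 11.463687) / 5.245810 = 9.099894

9.100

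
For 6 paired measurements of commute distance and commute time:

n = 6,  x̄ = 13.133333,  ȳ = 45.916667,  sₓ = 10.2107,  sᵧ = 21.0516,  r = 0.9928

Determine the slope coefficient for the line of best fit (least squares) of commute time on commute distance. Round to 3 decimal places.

2.047

b = r · sᵧ/sₓ = 0.9928 · 21.0516/10.2107 = 2.046875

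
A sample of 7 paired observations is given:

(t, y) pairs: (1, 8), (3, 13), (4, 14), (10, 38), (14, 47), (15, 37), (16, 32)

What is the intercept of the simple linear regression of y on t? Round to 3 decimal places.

7.665

n = 7, Σx = 63, Σy = 189, Σxy = 2208, Σx² = 803
Sxx = Σx² − (Σx)²/n = 803 − 567 = 236
Sxy = Σxy − (Σx)(Σy)/n = 2208 − 1701 = 507
b = Sxy/Sxx = 507/236 = 2.148305
a = ȳ − b·x̄ = 27 − 2.148305·9 = 7.665254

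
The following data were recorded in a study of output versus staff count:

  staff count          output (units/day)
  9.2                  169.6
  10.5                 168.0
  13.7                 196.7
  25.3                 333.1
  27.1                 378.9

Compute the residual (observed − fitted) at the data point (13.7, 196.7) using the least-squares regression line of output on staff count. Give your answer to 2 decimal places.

n = 5, Σx = 85.8, Σy = 1246.3, Σxy = 24714.73, Σx² = 1757.08
Sxx = Σx² − (Σx)²/n = 1757.08 − 1472.328 = 284.752
Sxy = Σxy − (Σx)(Σy)/n = 24714.73 − 21386.508 = 3328.222
b = Sxy/Sxx = 3328.222/284.752 = 11.688143
a = ȳ − b·x̄ = 249.26 − 11.688143·17.16 = 48.691472
ŷ(13.7) = 48.691472 + 11.688143·13.7 = 208.819026
residual = y − ŷ = 196.7 − 208.819026 = -12.119026

-12.12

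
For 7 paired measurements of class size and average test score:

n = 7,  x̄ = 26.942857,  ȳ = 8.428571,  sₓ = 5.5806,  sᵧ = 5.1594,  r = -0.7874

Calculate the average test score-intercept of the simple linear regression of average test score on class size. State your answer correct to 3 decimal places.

28.042

b = r · sᵧ/sₓ = -0.7874 · 5.1594/5.5806 = -0.727970
a = ȳ − b·x̄ = 8.428571 − (-0.727970)·26.942857 = 28.042173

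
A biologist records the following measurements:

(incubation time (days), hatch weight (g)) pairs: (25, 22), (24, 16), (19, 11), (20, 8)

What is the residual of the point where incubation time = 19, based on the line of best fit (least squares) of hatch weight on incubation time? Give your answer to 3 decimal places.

2.404

n = 4, Σx = 88, Σy = 57, Σxy = 1303, Σx² = 1962
Sxx = Σx² − (Σx)²/n = 1962 − 1936 = 26
Sxy = Σxy − (Σx)(Σy)/n = 1303 − 1254 = 49
b = Sxy/Sxx = 49/26 = 1.884615
a = ȳ − b·x̄ = 14.25 − 1.884615·22 = -27.211538
ŷ(19) = -27.211538 + 1.884615·19 = 8.596154
residual = y − ŷ = 11 − 8.596154 = 2.403846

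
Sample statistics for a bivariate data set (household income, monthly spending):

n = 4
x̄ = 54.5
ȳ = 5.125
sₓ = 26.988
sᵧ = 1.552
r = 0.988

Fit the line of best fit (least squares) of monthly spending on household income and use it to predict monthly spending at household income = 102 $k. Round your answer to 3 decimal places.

b = r · sᵧ/sₓ = 0.988 · 1.552/26.988 = 0.056817
a = ȳ − b·x̄ = 5.125 − 0.056817·54.5 = 2.028476
ŷ(102) = a + b·102 = 2.028476 + 0.056817·102 = 7.823805

7.824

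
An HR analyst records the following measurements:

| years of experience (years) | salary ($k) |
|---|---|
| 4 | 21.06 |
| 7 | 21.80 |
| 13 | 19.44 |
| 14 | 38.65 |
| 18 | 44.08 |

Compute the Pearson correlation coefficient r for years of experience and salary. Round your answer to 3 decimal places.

n = 5, Σx = 56, Σy = 145.03, Σxy = 1824.1, Σx² = 754, Σy² = 4733.5461
Sxx = Σx² − (Σx)²/n = 754 − 627.2 = 126.8
Sxy = Σxy − (Σx)(Σy)/n = 1824.1 − 1624.336 = 199.764
Syy = Σy² − (Σy)²/n = 4733.5461 − 4206.74018 = 526.80592
r = Sxy/√(Sxx·Syy) = 199.764/√(66798.990656) = 199.764/258.455007 = 0.772916

0.773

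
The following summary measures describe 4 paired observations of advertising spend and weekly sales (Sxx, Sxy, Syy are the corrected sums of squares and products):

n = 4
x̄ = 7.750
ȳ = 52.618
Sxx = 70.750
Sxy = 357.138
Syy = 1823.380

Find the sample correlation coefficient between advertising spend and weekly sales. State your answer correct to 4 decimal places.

0.9943

r = Sxy/√(Sxx·Syy) = 357.138/√(129004.135) = 357.138/359.171456 = 0.994338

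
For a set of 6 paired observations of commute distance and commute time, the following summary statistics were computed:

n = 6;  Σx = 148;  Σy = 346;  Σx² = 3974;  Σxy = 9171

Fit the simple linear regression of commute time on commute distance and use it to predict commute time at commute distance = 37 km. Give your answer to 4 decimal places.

Sxx = Σx² − (Σx)²/n = 3974 − 3650.666667 = 323.333333
Sxy = Σxy − (Σx)(Σy)/n = 9171 − 8534.666667 = 636.333333
b = Sxy/Sxx = 636.333333/323.333333 = 1.968041
a = ȳ − b·x̄ = 57.666667 − 1.968041·24.666667 = 9.121649
ŷ(37) = a + b·37 = 9.121649 + 1.968041·37 = 81.939175

81.9392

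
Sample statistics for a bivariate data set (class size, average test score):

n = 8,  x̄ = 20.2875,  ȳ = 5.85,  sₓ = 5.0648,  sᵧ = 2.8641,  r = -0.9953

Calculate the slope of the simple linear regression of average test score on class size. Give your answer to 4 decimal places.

b = r · sᵧ/sₓ = -0.9953 · 2.8641/5.0648 = -0.562833

-0.5628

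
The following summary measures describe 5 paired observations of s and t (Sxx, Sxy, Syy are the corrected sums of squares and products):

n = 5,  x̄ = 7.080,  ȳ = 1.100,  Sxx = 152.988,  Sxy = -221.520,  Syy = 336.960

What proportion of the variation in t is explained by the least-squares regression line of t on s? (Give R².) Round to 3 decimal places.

0.952

R² = Sxy²/(Sxx·Syy) = (-221.52)²/(152.988·336.96) = 0.951897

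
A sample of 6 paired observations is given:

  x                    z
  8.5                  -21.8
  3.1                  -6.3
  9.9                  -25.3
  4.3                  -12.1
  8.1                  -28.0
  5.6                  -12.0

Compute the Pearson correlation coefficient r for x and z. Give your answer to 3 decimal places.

n = 6, Σx = 39.5, Σy = -105.5, Σxy = -801.33, Σx² = 295.33, Σy² = 2229.43
Sxx = Σx² − (Σx)²/n = 295.33 − 260.041667 = 35.288333
Sxy = Σxy − (Σx)(Σy)/n = -801.33 − (-694.541667) = -106.788333
Syy = Σy² − (Σy)²/n = 2229.43 − 1855.041667 = 374.388333
r = Sxy/√(Sxx·Syy) = -106.788333/√(13211.540303) = -106.788333/114.941465 = -0.929067

-0.929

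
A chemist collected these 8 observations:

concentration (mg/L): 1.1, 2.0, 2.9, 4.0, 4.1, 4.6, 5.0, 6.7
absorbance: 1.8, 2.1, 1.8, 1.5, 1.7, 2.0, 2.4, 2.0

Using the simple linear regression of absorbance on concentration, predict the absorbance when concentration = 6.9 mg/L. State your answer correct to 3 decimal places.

n = 8, Σx = 30.4, Σy = 15.3, Σxy = 58.97, Σx² = 137.48
Sxx = Σx² − (Σx)²/n = 137.48 − 115.52 = 21.96
Sxy = Σxy − (Σx)(Σy)/n = 58.97 − 58.14 = 0.83
b = Sxy/Sxx = 0.83/21.96 = 0.037796
a = ȳ − b·x̄ = 1.9125 − 0.037796·3.8 = 1.768875
ŷ(6.9) = a + b·6.9 = 1.768875 + 0.037796·6.9 = 2.029668

2.030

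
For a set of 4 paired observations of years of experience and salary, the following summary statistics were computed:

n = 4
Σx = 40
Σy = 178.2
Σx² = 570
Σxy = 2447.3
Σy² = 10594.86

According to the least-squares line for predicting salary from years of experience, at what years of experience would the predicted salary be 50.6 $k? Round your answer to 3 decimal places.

Sxx = Σx² − (Σx)²/n = 570 − 400 = 170
Sxy = Σxy − (Σx)(Σy)/n = 2447.3 − 1782 = 665.3
b = Sxy/Sxx = 665.3/170 = 3.913529
a = ȳ − b·x̄ = 44.55 − 3.913529·10 = 5.414706
Set a + b·x = 50.6: x = (50.6 − 5.414706) / 3.913529 = 11.545919

11.546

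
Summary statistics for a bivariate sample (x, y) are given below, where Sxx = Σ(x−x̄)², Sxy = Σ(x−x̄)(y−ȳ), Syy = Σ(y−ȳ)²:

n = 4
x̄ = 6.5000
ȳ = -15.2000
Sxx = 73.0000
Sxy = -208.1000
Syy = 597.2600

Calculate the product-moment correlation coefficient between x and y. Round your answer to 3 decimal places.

r = Sxy/√(Sxx·Syy) = -208.1/√(43599.98) = -208.1/208.806082 = -0.996618

-0.997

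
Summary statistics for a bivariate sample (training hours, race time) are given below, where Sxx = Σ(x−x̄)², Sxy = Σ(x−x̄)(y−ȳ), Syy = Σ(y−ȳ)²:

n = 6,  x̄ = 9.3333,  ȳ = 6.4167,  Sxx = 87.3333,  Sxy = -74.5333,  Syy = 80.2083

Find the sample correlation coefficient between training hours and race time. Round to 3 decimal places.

r = Sxy/√(Sxx·Syy) = -74.5333/√(7004.855526) = -74.5333/83.695015 = -0.890535

-0.891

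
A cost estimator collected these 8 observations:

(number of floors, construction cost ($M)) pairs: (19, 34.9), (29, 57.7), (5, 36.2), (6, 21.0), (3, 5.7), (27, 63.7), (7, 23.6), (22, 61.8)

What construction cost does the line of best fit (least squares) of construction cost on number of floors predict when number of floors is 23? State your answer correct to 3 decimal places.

52.759

n = 8, Σx = 118, Σy = 304.6, Σxy = 5905.2, Σx² = 2534
Sxx = Σx² − (Σx)²/n = 2534 − 1740.5 = 793.5
Sxy = Σxy − (Σx)(Σy)/n = 5905.2 − 4492.85 = 1412.35
b = Sxy/Sxx = 1412.35/793.5 = 1.779899
a = ȳ − b·x̄ = 38.075 − 1.779899·14.75 = 11.821487
ŷ(23) = a + b·23 = 11.821487 + 1.779899·23 = 52.759168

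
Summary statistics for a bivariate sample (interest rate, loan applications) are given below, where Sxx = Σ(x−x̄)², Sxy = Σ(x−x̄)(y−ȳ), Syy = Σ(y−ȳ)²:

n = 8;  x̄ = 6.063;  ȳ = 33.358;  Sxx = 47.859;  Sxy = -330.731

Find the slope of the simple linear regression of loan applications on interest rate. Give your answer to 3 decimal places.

-6.911

b = Sxy/Sxx = -330.731/47.859 = -6.910529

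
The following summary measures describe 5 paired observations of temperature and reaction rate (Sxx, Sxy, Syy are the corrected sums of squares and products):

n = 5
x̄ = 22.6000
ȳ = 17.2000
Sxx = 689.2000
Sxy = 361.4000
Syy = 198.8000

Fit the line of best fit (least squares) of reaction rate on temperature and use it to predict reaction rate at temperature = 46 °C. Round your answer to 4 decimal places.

29.4704

b = Sxy/Sxx = 361.4/689.2 = 0.524376
a = ȳ − b·x̄ = 17.2 − 0.524376·22.6 = 5.349100
ŷ(46) = a + b·46 = 5.349100 + 0.524376·46 = 29.470400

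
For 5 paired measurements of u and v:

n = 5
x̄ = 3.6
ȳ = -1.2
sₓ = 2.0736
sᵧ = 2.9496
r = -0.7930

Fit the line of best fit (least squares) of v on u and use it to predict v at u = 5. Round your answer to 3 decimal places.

-2.779

b = r · sᵧ/sₓ = -0.793 · 2.9496/2.0736 = -1.128006
a = ȳ − b·x̄ = -1.2 − (-1.128006)·3.6 = 2.860821
ŷ(5) = a + b·5 = 2.860821 + (-1.128006)·5 = -2.779208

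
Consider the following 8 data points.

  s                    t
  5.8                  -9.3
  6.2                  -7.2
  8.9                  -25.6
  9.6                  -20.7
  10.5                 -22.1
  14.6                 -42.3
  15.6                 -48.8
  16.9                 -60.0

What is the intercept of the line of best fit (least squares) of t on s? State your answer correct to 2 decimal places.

n = 8, Σx = 88.1, Σy = -236, Σxy = -3150.05, Σx² = 1095.83
Sxx = Σx² − (Σx)²/n = 1095.83 − 970.20125 = 125.62875
Sxy = Σxy − (Σx)(Σy)/n = -3150.05 − (-2598.95) = -551.1
b = Sxy/Sxx = -551.1/125.62875 = -4.386735
a = ȳ − b·x̄ = -29.5 − (-4.386735)·11.0125 = 18.808916

18.81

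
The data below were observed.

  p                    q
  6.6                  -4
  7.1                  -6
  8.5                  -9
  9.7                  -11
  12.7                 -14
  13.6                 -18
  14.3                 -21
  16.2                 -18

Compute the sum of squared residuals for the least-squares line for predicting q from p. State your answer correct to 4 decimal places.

24.3005

n = 8, Σx = 88.7, Σy = -101, Σxy = -1266.7, Σx² = 1073.49, Σy² = 1539
Sxx = Σx² − (Σx)²/n = 1073.49 − 983.46125 = 90.02875
Sxy = Σxy − (Σx)(Σy)/n = -1266.7 − (-1119.8375) = -146.8625
Syy = Σy² − (Σy)²/n = 1539 − 1275.125 = 263.875
b = Sxy/Sxx = -146.8625/90.02875 = -1.631284
SSE = Syy − b·Sxy = 263.875 − (-1.631284)·(-146.8625) = 24.300487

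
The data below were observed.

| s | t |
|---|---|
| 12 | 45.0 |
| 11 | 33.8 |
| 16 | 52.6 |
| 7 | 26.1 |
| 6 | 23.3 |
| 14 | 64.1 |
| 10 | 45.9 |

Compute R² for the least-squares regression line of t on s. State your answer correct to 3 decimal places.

0.761

n = 7, Σx = 76, Σy = 290.8, Σxy = 3432.3, Σx² = 902, Σy² = 13373.92
Sxx = Σx² − (Σx)²/n = 902 − 825.142857 = 76.857143
Sxy = Σxy − (Σx)(Σy)/n = 3432.3 − 3157.257143 = 275.042857
Syy = Σy² − (Σy)²/n = 13373.92 − 12080.662857 = 1293.257143
R² = Sxy²/(Sxx·Syy) = (275.042857)²/(76.857143·1293.257143) = 0.761082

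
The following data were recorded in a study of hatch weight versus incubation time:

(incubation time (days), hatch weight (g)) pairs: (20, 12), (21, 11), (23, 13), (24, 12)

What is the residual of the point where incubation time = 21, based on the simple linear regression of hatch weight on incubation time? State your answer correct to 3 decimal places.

n = 4, Σx = 88, Σy = 48, Σxy = 1058, Σx² = 1946
Sxx = Σx² − (Σx)²/n = 1946 − 1936 = 10
Sxy = Σxy − (Σx)(Σy)/n = 1058 − 1056 = 2
b = Sxy/Sxx = 2/10 = 0.2
a = ȳ − b·x̄ = 12 − 0.2·22 = 7.6
ŷ(21) = 7.6 + 0.2·21 = 11.8
residual = y − ŷ = 11 − 11.8 = -0.8

-0.800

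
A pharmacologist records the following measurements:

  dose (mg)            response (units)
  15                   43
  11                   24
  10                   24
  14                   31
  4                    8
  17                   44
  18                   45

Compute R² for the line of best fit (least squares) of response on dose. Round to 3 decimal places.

0.954

n = 7, Σx = 89, Σy = 219, Σxy = 3173, Σx² = 1271, Σy² = 7987
Sxx = Σx² − (Σx)²/n = 1271 − 1131.571429 = 139.428571
Sxy = Σxy − (Σx)(Σy)/n = 3173 − 2784.428571 = 388.571429
Syy = Σy² − (Σy)²/n = 7987 − 6851.571429 = 1135.428571
R² = Sxy²/(Sxx·Syy) = (388.571429)²/(139.428571·1135.428571) = 0.953740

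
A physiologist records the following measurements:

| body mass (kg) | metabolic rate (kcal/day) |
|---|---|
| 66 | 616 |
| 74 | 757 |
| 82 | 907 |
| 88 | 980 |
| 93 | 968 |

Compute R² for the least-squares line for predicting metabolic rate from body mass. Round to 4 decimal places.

0.9387

n = 5, Σx = 403, Σy = 4228, Σxy = 347312, Σx² = 32949, Σy² = 3672578
Sxx = Σx² − (Σx)²/n = 32949 − 32481.8 = 467.2
Sxy = Σxy − (Σx)(Σy)/n = 347312 − 340776.8 = 6535.2
Syy = Σy² − (Σy)²/n = 3672578 − 3575196.8 = 97381.2
R² = Sxy²/(Sxx·Syy) = (6535.2)²/(467.2·97381.2) = 0.938728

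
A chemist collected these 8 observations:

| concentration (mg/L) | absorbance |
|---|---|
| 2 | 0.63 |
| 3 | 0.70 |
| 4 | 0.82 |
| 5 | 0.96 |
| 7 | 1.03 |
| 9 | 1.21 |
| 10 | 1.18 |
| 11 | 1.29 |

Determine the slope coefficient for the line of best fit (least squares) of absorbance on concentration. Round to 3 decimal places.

0.071

n = 8, Σx = 51, Σy = 7.82, Σxy = 55.53, Σx² = 405
Sxx = Σx² − (Σx)²/n = 405 − 325.125 = 79.875
Sxy = Σxy − (Σx)(Σy)/n = 55.53 − 49.8525 = 5.6775
b = Sxy/Sxx = 5.6775/79.875 = 0.071080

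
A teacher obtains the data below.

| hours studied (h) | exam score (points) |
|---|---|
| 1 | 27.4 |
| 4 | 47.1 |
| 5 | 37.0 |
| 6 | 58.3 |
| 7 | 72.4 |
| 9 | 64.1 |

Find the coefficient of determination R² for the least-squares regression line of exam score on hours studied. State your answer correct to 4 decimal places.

n = 6, Σx = 32, Σy = 306.3, Σxy = 1834.3, Σx² = 208, Σy² = 17087.63
Sxx = Σx² − (Σx)²/n = 208 − 170.666667 = 37.333333
Sxy = Σxy − (Σx)(Σy)/n = 1834.3 − 1633.6 = 200.7
Syy = Σy² − (Σy)²/n = 17087.63 − 15636.615 = 1451.015
R² = Sxy²/(Sxx·Syy) = (200.7)²/(37.333333·1451.015) = 0.743577

0.7436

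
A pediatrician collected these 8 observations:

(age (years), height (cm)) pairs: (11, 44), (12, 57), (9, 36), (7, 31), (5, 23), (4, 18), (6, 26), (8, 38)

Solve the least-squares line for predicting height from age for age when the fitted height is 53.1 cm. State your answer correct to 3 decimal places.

12.133

n = 8, Σx = 62, Σy = 273, Σxy = 2356, Σx² = 536
Sxx = Σx² − (Σx)²/n = 536 − 480.5 = 55.5
Sxy = Σxy − (Σx)(Σy)/n = 2356 − 2115.75 = 240.25
b = Sxy/Sxx = 240.25/55.5 = 4.328829
a = ȳ − b·x̄ = 34.125 − 4.328829·7.75 = 0.576577
Set a + b·x = 53.1: x = (53.1 − 0.576577) / 4.328829 = 12.133403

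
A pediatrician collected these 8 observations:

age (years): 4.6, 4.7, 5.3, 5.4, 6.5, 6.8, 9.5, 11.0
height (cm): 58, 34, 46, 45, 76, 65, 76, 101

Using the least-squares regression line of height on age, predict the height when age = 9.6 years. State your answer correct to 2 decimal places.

86.05

n = 8, Σx = 53.8, Σy = 501, Σxy = 3682.4, Σx² = 400.24
Sxx = Σx² − (Σx)²/n = 400.24 − 361.805 = 38.435
Sxy = Σxy − (Σx)(Σy)/n = 3682.4 − 3369.225 = 313.175
b = Sxy/Sxx = 313.175/38.435 = 8.148172
a = ȳ − b·x̄ = 62.625 − 8.148172·6.725 = 7.828542
ŷ(9.6) = a + b·9.6 = 7.828542 + 8.148172·9.6 = 86.050995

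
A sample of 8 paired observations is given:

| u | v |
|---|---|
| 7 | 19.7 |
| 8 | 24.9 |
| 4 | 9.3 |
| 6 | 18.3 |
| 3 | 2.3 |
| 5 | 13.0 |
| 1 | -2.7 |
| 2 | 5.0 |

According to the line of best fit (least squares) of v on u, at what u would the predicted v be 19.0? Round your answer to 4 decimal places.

n = 8, Σx = 36, Σy = 89.8, Σxy = 563.3, Σx² = 204
Sxx = Σx² − (Σx)²/n = 204 − 162 = 42
Sxy = Σxy − (Σx)(Σy)/n = 563.3 − 404.1 = 159.2
b = Sxy/Sxx = 159.2/42 = 3.790476
a = ȳ − b·x̄ = 11.225 − 3.790476·4.5 = -5.832143
Set a + b·x = 19.0: x = (19.0 − (-5.832143)) / 3.790476 = 6.551193

6.5512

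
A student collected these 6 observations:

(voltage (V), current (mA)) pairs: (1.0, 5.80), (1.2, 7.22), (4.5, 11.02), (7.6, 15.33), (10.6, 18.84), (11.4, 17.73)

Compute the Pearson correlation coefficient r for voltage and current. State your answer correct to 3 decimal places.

0.987

n = 6, Σx = 36.3, Σy = 75.94, Σxy = 582.388, Σx² = 322.77, Σy² = 1111.5162
Sxx = Σx² − (Σx)²/n = 322.77 − 219.615 = 103.155
Sxy = Σxy − (Σx)(Σy)/n = 582.388 − 459.437 = 122.951
Syy = Σy² − (Σy)²/n = 1111.5162 − 961.147267 = 150.368933
r = Sxy/√(Sxx·Syy) = 122.951/√(15511.307318) = 122.951/124.544399 = 0.987206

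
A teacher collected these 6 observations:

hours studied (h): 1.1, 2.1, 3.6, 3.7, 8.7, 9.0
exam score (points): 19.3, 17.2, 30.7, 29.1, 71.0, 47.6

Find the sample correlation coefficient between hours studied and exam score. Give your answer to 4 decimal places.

n = 6, Σx = 28.2, Σy = 214.9, Σxy = 1321.64, Σx² = 188.96, Σy² = 9764.39
Sxx = Σx² − (Σx)²/n = 188.96 − 132.54 = 56.42
Sxy = Σxy − (Σx)(Σy)/n = 1321.64 − 1010.03 = 311.61
Syy = Σy² − (Σy)²/n = 9764.39 − 7697.001667 = 2067.388333
r = Sxy/√(Sxx·Syy) = 311.61/√(116642.049767) = 311.61/341.528988 = 0.912397

0.9124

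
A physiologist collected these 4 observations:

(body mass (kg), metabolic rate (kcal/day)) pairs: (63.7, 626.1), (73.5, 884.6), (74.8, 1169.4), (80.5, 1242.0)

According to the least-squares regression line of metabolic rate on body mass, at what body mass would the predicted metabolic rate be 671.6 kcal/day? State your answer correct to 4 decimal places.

n = 4, Σx = 292.5, Σy = 3922.1, Σxy = 292352.79, Σx² = 21535.23
Sxx = Σx² − (Σx)²/n = 21535.23 − 21389.0625 = 146.1675
Sxy = Σxy − (Σx)(Σy)/n = 292352.79 − 286803.5625 = 5549.2275
b = Sxy/Sxx = 5549.2275/146.1675 = 37.964852
a = ȳ − b·x̄ = 980.525 − 37.964852·73.125 = -1795.654800
Set a + b·x = 671.6: x = (671.6 − (-1795.654800)) / 37.964852 = 64.987868

64.9879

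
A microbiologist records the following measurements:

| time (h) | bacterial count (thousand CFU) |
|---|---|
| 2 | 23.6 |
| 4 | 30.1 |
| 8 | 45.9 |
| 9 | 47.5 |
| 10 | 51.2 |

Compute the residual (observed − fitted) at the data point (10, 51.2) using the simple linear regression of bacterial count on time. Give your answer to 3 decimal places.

-0.383

n = 5, Σx = 33, Σy = 198.3, Σxy = 1474.3, Σx² = 265
Sxx = Σx² − (Σx)²/n = 265 − 217.8 = 47.2
Sxy = Σxy − (Σx)(Σy)/n = 1474.3 − 1308.78 = 165.52
b = Sxy/Sxx = 165.52/47.2 = 3.506780
a = ȳ − b·x̄ = 39.66 − 3.506780·6.6 = 16.515254
ŷ(10) = 16.515254 + 3.506780·10 = 51.583051
residual = y − ŷ = 51.2 − 51.583051 = -0.383051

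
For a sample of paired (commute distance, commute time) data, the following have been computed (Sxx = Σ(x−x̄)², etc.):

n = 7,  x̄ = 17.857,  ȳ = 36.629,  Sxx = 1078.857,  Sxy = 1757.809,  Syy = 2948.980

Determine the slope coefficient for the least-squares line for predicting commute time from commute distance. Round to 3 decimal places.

b = Sxy/Sxx = 1757.809/1078.857 = 1.629325

1.629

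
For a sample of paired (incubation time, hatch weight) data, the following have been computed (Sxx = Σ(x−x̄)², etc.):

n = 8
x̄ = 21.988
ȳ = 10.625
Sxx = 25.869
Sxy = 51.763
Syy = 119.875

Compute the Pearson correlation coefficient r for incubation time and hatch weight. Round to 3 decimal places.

r = Sxy/√(Sxx·Syy) = 51.763/√(3101.046375) = 51.763/55.687040 = 0.929534

0.930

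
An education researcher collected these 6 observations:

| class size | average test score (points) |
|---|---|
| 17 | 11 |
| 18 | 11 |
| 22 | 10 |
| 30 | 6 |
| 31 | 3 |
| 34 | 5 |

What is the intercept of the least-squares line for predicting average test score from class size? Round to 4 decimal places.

n = 6, Σx = 152, Σy = 46, Σxy = 1048, Σx² = 4114
Sxx = Σx² − (Σx)²/n = 4114 − 3850.666667 = 263.333333
Sxy = Σxy − (Σx)(Σy)/n = 1048 − 1165.333333 = -117.333333
b = Sxy/Sxx = -117.333333/263.333333 = -0.445570
a = ȳ − b·x̄ = 7.666667 − (-0.445570)·25.333333 = 18.954430

18.9544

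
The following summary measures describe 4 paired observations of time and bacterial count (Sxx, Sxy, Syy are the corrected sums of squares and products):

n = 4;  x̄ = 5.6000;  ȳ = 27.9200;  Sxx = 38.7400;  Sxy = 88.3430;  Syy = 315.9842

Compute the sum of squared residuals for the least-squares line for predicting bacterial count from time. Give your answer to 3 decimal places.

b = Sxy/Sxx = 88.343/38.74 = 2.280408
SSE = Syy − b·Sxy = 315.9842 − 2.280408·88.343 = 114.526130

114.526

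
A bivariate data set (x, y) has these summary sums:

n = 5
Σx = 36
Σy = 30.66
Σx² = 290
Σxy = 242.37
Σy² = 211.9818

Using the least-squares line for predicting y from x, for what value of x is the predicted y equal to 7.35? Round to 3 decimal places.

8.935

Sxx = Σx² − (Σx)²/n = 290 − 259.2 = 30.8
Sxy = Σxy − (Σx)(Σy)/n = 242.37 − 220.752 = 21.618
b = Sxy/Sxx = 21.618/30.8 = 0.701883
a = ȳ − b·x̄ = 6.132 − 0.701883·7.2 = 1.078442
Set a + b·x = 7.35: x = (7.35 − 1.078442) / 0.701883 = 8.935332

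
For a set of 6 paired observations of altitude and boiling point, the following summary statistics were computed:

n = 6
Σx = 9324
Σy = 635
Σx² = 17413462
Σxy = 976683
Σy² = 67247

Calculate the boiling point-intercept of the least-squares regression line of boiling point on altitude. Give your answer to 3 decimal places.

Sxx = Σx² − (Σx)²/n = 17413462 − 14489496 = 2923966
Sxy = Σxy − (Σx)(Σy)/n = 976683 − 986790 = -10107
b = Sxy/Sxx = -10107/2923966 = -0.003457
a = ȳ − b·x̄ = 105.833333 − (-0.003457)·1554 = 111.204900

111.205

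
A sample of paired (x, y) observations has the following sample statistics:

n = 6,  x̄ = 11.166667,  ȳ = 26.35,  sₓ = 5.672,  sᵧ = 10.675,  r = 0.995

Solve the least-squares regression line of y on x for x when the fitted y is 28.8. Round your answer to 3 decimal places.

12.475

b = r · sᵧ/sₓ = 0.995 · 10.675/5.672 = 1.872642
a = ȳ − b·x̄ = 26.35 − 1.872642·11.166667 = 5.438831
Set a + b·x = 28.8: x = (28.8 − 5.438831) / 1.872642 = 12.474979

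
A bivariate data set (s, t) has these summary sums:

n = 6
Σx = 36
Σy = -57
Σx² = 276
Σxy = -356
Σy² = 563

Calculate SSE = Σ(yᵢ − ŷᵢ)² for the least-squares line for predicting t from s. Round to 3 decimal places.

18.233

Sxx = Σx² − (Σx)²/n = 276 − 216 = 60
Sxy = Σxy − (Σx)(Σy)/n = -356 − (-342) = -14
Syy = Σy² − (Σy)²/n = 563 − 541.5 = 21.5
b = Sxy/Sxx = -14/60 = -0.233333
SSE = Syy − b·Sxy = 21.5 − (-0.233333)·(-14) = 18.233333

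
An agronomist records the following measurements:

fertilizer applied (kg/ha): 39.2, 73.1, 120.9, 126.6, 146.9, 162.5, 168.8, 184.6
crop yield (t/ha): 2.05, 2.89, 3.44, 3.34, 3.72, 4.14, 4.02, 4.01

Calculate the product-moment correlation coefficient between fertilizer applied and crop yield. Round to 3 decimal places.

0.974

n = 8, Σx = 1022.6, Σy = 27.61, Σxy = 3768.399, Σx² = 148081.08, Σy² = 98.7623
Sxx = Σx² − (Σx)²/n = 148081.08 − 130713.845 = 17367.235
Sxy = Σxy − (Σx)(Σy)/n = 3768.399 − 3529.24825 = 239.15075
Syy = Σy² − (Σy)²/n = 98.7623 − 95.289012 = 3.473288
r = Sxy/√(Sxx·Syy) = 239.15075/√(60321.400235) = 239.15075/245.604154 = 0.973724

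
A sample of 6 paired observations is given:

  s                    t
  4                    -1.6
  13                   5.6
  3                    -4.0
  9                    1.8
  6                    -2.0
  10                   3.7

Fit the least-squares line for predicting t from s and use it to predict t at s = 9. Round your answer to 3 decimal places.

n = 6, Σx = 45, Σy = 3.5, Σxy = 95.6, Σx² = 411
Sxx = Σx² − (Σx)²/n = 411 − 337.5 = 73.5
Sxy = Σxy − (Σx)(Σy)/n = 95.6 − 26.25 = 69.35
b = Sxy/Sxx = 69.35/73.5 = 0.943537
a = ȳ − b·x̄ = 0.583333 − 0.943537·7.5 = -6.493197
ŷ(9) = a + b·9 = -6.493197 + 0.943537·9 = 1.998639

1.999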